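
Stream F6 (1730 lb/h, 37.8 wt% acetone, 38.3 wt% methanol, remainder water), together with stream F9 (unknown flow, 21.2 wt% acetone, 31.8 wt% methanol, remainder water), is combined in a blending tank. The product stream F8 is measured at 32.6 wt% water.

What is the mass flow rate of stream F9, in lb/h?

Let F9 be the unknown flow. Total out = 1730 + F9.
water balance: 413.47 + 0.470·F9 = 0.326·(1730 + F9)
(0.470 − 0.326)·F9 = 0.326×1730 − 413.47 = 150.51
F9 = 150.51 / 0.144 = 1045.2 lb/h

1045 lb/h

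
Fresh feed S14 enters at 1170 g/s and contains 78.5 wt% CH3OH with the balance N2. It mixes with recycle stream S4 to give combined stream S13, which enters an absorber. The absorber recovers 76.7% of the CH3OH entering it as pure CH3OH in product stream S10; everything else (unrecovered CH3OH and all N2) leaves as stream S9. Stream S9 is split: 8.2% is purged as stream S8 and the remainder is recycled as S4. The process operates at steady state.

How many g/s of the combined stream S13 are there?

4236 g/s

N2 enters only via S14 and leaves only via the purge: 1170×0.215 = 0.082×(N2 in S9), and the absorber passes all N2, so N2 in S13 = N2 in S9 = 3067.7 g/s.
CH3OH in S13: m_A = 1170×0.785 + (1−0.082)·(1−0.767)·m_A, so m_A = 918.45/0.7861 = 1168.4 g/s.
S13 = 1168.4 + 3067.7 = 4236 g/s.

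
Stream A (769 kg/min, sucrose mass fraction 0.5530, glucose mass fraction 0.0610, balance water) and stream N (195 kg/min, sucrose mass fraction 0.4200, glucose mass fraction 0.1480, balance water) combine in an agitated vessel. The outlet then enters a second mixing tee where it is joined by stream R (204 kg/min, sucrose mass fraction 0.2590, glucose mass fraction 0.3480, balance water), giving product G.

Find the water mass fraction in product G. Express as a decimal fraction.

Overall, product flow = 1168 kg/min.
water in = 769×0.386 + 195×0.432 + 204×0.393 = 461.25 kg/min.
water fraction in G = 0.3949.

0.3949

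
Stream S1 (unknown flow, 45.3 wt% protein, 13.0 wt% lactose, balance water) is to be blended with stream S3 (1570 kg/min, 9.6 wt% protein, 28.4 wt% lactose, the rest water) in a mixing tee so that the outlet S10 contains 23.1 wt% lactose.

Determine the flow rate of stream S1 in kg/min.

Let S1 be the unknown flow. Total out = 1570 + S1.
lactose balance: 445.88 + 0.130·S1 = 0.231·(1570 + S1)
(0.130 − 0.231)·S1 = 0.231×1570 − 445.88 = -83.21
S1 = -83.21 / -0.101 = 823.86 kg/min

823.9 kg/min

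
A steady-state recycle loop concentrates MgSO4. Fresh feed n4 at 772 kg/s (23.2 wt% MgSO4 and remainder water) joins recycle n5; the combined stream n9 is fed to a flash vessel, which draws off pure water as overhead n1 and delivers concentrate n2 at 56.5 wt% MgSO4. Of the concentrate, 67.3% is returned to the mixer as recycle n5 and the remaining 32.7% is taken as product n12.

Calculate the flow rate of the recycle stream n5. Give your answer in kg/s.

652.4 kg/s

Overall MgSO4 balance (none leaves overhead): MgSO4 in fresh feed = MgSO4 in product, i.e. 772×0.232 = (1−0.673)·n2·0.565.
n2 = 179.1/(0.565×0.327) = 969.41 kg/s.
Recycle n5 = 0.673×969.41 = 652.42 kg/s.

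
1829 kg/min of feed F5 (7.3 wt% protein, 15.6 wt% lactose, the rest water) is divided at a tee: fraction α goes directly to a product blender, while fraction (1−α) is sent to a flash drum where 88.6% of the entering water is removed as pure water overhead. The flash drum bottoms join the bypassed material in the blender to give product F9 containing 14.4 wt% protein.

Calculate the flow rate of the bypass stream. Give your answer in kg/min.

All 1829×0.073 = 133.52 kg/min of protein reaches F9, so F9 = 133.52/0.144 = 927.2 kg/min and vapour = 901.8 kg/min.
The evaporator receives (1−α)·1829 of feed at 0.771 water and removes 0.886 of that water:
0.886×0.771×(1−α)×1829 = 901.8
(1−α) = 901.8/1249.4 = 0.7218;  α = 0.2782.
Bypass flow = 0.2782×1829 = 508.86 kg/min.

508.9 kg/min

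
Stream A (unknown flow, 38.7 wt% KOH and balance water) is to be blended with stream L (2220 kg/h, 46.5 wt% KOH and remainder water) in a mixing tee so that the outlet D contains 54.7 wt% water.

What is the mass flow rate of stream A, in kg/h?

403.6 kg/h

Let A be the unknown flow. Total out = 2220 + A.
water balance: 1187.7 + 0.613·A = 0.547·(2220 + A)
(0.613 − 0.547)·A = 0.547×2220 − 1187.7 = 26.64
A = 26.64 / 0.066 = 403.64 kg/h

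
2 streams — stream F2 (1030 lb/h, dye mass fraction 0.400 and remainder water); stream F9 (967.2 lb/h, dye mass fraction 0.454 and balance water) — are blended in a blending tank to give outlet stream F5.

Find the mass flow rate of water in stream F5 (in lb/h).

water out = water in = 1030×0.600 + 967.2×0.546 = 1146.1 lb/h.

1146 lb/h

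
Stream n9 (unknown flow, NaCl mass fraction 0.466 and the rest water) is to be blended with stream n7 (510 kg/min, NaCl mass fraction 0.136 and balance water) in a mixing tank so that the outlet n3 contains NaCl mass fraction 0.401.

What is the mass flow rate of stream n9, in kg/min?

Let n9 be the unknown flow. Total out = 510 + n9.
NaCl balance: 69.36 + 0.466·n9 = 0.401·(510 + n9)
(0.466 − 0.401)·n9 = 0.401×510 − 69.36 = 135.15
n9 = 135.15 / 0.065 = 2079.2 kg/min

2079 kg/min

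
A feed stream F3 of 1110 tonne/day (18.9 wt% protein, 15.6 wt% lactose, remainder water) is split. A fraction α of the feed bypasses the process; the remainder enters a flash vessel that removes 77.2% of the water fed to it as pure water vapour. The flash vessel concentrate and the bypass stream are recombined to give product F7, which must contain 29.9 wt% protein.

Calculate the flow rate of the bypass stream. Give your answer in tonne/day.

All 1110×0.189 = 209.79 tonne/day of protein reaches F7, so F7 = 209.79/0.299 = 701.64 tonne/day and vapour = 408.36 tonne/day.
The evaporator receives (1−α)·1110 of feed at 0.655 water and removes 0.772 of that water:
0.772×0.655×(1−α)×1110 = 408.36
(1−α) = 408.36/561.28 = 0.7276;  α = 0.2724.
Bypass flow = 0.2724×1110 = 302.42 tonne/day.

302.4 tonne/day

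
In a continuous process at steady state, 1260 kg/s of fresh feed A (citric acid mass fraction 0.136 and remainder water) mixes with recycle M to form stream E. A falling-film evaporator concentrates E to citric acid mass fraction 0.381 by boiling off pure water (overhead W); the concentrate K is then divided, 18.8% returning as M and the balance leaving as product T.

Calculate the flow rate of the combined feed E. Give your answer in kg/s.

1364 kg/s

Overall citric acid balance (none leaves overhead): citric acid in fresh feed = citric acid in product, i.e. 1260×0.136 = (1−0.188)·K·0.381.
K = 171.36/(0.381×0.812) = 553.9 kg/s.
Recycle M = 0.188×553.9 = 104.13 kg/s.
Combined feed E = 1260 + 104.13 = 1364.1 kg/s.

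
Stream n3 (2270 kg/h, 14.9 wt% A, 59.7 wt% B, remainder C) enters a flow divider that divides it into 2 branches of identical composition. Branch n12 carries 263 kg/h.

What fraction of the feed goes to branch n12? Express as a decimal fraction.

Fraction to n12 = 263/2270 = 0.1159.

0.116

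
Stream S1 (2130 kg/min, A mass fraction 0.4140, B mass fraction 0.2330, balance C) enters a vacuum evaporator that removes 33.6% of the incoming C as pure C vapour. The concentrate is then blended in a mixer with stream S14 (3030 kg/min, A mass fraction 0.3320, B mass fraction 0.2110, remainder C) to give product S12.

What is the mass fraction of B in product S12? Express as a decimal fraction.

0.2314

Vapour removed = 0.336×0.353×2130 = 252.64 kg/min; concentrate = 1877.4 kg/min.
B reaching the mixer = 496.29 (from concentrate) + 3030×0.211 = 1135.6 kg/min.
Product flow = 1877.4 + 3030 = 4907.4 kg/min; B fraction = 0.2314.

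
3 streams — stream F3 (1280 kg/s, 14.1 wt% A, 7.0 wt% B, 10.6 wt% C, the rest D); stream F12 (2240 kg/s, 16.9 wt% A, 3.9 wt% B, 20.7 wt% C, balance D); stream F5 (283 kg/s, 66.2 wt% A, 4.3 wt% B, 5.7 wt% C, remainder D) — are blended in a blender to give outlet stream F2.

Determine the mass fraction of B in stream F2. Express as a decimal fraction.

Total flow out = 1280 + 2240 + 283 = 3803 kg/s.
B in = 1280×0.070 + 2240×0.039 + 283×0.043 = 189.13 kg/s.
B mass fraction in F2 = 189.13/3803 = 0.050.

0.050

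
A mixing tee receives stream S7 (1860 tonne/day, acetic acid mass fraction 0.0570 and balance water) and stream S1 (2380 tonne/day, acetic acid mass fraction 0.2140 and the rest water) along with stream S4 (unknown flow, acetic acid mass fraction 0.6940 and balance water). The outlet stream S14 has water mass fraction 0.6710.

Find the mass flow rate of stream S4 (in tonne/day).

Let S4 be the unknown flow. Total out = 4240 + S4.
water balance: 3624.7 + 0.306·S4 = 0.671·(4240 + S4)
(0.306 − 0.671)·S4 = 0.671×4240 − 3624.7 = -779.62
S4 = -779.62 / -0.365 = 2135.9 tonne/day

2136 tonne/day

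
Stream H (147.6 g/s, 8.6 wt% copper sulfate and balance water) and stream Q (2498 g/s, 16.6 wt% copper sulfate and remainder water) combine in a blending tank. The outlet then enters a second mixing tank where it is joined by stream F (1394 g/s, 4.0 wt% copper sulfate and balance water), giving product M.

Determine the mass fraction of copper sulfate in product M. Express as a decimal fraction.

0.1196

Overall, product flow = 4039.6 g/s.
copper sulfate in = 147.6×0.086 + 2498×0.166 + 1394×0.040 = 483.12 g/s.
copper sulfate fraction in M = 0.1196.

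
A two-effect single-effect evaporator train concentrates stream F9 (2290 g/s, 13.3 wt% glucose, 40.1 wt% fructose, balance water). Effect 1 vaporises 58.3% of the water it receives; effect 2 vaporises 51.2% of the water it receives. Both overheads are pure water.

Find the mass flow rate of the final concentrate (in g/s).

water in feed = 2290×0.466 = 1067.1 g/s.
After stage 1: water left = (1−0.583)×1067.1 = 445; stream total = 1667.9 g/s.
After stage 2: water left = (1−0.512)×445 = 217.16; final concentrate = 1440 g/s.

1440 g/s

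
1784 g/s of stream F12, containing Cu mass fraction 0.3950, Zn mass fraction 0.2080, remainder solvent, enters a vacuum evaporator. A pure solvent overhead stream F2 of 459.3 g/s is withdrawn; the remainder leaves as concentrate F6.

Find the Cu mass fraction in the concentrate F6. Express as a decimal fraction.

Cu is not removed: 1784×0.395 = 704.68 g/s of Cu enters F6.
Concentrate = 1784 − 459.3 = 1324.7 g/s.
Mass fraction = 704.68/1324.7 = 0.5320.

0.5320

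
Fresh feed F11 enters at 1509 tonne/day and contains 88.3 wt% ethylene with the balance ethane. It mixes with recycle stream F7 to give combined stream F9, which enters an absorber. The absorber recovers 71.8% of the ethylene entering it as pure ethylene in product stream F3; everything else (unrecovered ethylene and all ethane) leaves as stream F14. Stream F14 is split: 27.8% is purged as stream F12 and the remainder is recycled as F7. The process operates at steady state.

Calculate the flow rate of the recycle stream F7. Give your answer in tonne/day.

ethane enters only via F11 and leaves only via the purge: 1509×0.117 = 0.278×(ethane in F14), and the absorber passes all ethane, so ethane in F9 = ethane in F14 = 635.08 tonne/day.
ethylene in F9: m_A = 1509×0.883 + (1−0.278)·(1−0.718)·m_A, so m_A = 1332.4/0.7964 = 1673.1 tonne/day.
F14 = (1−0.718)×1673.1 + 635.08 = 1106.9 tonne/day.
Recycle F7 = (1−0.278)×1106.9 = 799.18 tonne/day.

799.2 tonne/day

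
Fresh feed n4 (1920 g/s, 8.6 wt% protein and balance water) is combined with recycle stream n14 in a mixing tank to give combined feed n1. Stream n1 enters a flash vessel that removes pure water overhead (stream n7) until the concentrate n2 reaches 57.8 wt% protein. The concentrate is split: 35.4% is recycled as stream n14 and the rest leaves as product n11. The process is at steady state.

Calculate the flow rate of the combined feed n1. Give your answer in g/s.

Overall protein balance (none leaves overhead): protein in fresh feed = protein in product, i.e. 1920×0.086 = (1−0.354)·n2·0.578.
n2 = 165.12/(0.578×0.646) = 442.22 g/s.
Recycle n14 = 0.354×442.22 = 156.55 g/s.
Combined feed n1 = 1920 + 156.55 = 2076.5 g/s.

2077 g/s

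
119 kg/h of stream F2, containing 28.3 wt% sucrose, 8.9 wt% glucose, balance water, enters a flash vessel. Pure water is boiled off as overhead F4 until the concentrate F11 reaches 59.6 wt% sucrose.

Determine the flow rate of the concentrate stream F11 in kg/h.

sucrose is conserved: 119×0.283 = 33.677 kg/h all reports to the concentrate.
Concentrate = 33.677/(target fraction) = 56.505 kg/h.

56.51 kg/h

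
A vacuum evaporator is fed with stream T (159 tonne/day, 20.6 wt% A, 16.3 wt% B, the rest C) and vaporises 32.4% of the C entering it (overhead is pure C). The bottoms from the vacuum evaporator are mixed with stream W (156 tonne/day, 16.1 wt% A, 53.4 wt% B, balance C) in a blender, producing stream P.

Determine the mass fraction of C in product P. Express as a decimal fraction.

Vapour removed = 0.324×0.631×159 = 32.507 tonne/day; concentrate = 126.49 tonne/day.
C reaching the mixer = 67.822 (from concentrate) + 156×0.305 = 115.4 tonne/day.
Product flow = 126.49 + 156 = 282.49 tonne/day; C fraction = 0.409.

0.409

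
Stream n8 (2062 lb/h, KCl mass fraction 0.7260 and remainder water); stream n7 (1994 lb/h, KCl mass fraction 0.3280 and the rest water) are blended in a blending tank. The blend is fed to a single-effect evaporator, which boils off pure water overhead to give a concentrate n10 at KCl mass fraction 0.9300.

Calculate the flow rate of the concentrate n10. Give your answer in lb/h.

2313 lb/h

KCl entering = 2062×0.726 + 1994×0.328 = 2151 lb/h.
All KCl reports to n10, so n10 = 2151/0.930 = 2313 lb/h.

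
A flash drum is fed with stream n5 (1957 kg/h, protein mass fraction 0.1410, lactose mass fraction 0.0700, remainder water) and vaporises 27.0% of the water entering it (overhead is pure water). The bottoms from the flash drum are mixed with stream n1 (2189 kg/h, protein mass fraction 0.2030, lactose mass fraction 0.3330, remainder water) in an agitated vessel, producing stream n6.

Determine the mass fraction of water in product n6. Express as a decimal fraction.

Vapour removed = 0.270×0.789×1957 = 416.9 kg/h; concentrate = 1540.1 kg/h.
water reaching the mixer = 1127.2 (from concentrate) + 2189×0.464 = 2142.9 kg/h.
Product flow = 1540.1 + 2189 = 3729.1 kg/h; water fraction = 0.5746.

0.5746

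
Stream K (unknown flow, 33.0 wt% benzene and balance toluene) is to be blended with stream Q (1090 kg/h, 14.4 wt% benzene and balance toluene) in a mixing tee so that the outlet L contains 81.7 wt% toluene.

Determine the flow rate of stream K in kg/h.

Let K be the unknown flow. Total out = 1090 + K.
toluene balance: 933.04 + 0.670·K = 0.817·(1090 + K)
(0.670 − 0.817)·K = 0.817×1090 − 933.04 = -42.51
K = -42.51 / -0.147 = 289.18 kg/h

289.2 kg/h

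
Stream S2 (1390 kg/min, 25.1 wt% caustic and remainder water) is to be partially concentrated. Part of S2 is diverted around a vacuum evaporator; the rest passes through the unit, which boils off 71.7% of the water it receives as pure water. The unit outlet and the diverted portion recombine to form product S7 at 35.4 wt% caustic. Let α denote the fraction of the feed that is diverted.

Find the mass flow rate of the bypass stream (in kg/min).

636.9 kg/min

All 1390×0.251 = 348.89 kg/min of caustic reaches S7, so S7 = 348.89/0.354 = 985.56 kg/min and vapour = 404.44 kg/min.
The evaporator receives (1−α)·1390 of feed at 0.749 water and removes 0.717 of that water:
0.717×0.749×(1−α)×1390 = 404.44
(1−α) = 404.44/746.48 = 0.5418;  α = 0.4582.
Bypass flow = 0.4582×1390 = 636.91 kg/min.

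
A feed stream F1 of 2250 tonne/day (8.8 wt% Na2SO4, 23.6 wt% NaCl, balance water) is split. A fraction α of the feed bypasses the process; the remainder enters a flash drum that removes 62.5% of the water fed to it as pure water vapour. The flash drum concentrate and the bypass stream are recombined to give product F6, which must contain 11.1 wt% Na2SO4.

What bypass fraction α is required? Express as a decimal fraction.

0.510

All 2250×0.088 = 198 tonne/day of Na2SO4 reaches F6, so F6 = 198/0.111 = 1783.8 tonne/day and vapour = 466.22 tonne/day.
The evaporator receives (1−α)·2250 of feed at 0.676 water and removes 0.625 of that water:
0.625×0.676×(1−α)×2250 = 466.22
(1−α) = 466.22/950.62 = 0.4904;  α = 0.5096.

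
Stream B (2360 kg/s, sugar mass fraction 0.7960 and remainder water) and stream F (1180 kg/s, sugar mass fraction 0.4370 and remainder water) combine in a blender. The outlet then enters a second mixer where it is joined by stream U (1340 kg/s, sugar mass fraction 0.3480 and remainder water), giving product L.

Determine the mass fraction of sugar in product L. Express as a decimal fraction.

0.5862

Overall, product flow = 4880 kg/s.
sugar in = 2360×0.796 + 1180×0.437 + 1340×0.348 = 2860.5 kg/s.
sugar fraction in L = 0.5862.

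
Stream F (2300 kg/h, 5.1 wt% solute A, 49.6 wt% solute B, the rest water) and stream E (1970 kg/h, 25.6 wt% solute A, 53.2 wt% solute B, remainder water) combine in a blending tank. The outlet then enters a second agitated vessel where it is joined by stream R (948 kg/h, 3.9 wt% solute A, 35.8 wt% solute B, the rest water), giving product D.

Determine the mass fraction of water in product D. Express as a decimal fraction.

0.389

Overall, product flow = 5218 kg/h.
water in = 2300×0.453 + 1970×0.212 + 948×0.603 = 2031.2 kg/h.
water fraction in D = 0.389.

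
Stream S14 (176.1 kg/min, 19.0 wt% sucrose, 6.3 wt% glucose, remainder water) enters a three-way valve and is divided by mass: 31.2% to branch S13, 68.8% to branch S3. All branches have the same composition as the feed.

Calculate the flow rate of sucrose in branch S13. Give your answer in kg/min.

10.44 kg/min

Branch S13 total = 0.312×176.1 = 54.943 kg/min.
sucrose in S13 = 0.190×54.943 = 10.439 kg/min.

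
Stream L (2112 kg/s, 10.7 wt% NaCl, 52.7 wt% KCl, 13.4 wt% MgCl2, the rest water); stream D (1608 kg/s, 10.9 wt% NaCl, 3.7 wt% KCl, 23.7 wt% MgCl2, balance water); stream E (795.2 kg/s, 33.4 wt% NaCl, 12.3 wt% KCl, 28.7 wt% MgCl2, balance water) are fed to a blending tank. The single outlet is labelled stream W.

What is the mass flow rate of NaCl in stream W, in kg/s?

666.9 kg/s

NaCl out = NaCl in = 2112×0.107 + 1608×0.109 + 795.2×0.334 = 666.85 kg/s.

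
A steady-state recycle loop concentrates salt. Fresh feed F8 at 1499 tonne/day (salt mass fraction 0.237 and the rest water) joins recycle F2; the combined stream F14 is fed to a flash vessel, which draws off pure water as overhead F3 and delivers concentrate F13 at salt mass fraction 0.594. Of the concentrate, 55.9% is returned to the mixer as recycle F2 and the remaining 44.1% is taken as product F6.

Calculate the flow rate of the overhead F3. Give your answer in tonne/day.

Overall salt balance (none leaves overhead): salt in fresh feed = salt in product, i.e. 1499×0.237 = (1−0.559)·F13·0.594.
F13 = 355.26/(0.594×0.441) = 1356.2 tonne/day.
Recycle F2 = 0.559×1356.2 = 758.12 tonne/day.
Combined feed F14 = 1499 + 758.12 = 2257.1 tonne/day.
Overhead F3 = F14 − F13 = 2257.1 − 1356.2 = 900.91 tonne/day.

900.9 tonne/day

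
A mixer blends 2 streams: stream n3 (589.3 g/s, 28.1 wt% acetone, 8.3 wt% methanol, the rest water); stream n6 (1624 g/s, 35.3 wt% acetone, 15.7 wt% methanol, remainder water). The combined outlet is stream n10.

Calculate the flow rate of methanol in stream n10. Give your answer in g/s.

303.9 g/s

methanol out = methanol in = 589.3×0.083 + 1624×0.157 = 303.88 g/s.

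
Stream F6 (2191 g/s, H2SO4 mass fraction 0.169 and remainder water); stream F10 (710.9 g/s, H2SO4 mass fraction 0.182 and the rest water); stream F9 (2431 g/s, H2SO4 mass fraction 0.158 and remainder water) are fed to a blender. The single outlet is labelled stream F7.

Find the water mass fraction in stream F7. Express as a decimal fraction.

Total flow out = 2191 + 710.9 + 2431 = 5332.9 g/s.
water in = 2191×0.831 + 710.9×0.818 + 2431×0.842 = 4449.1 g/s.
water mass fraction in F7 = 4449.1/5332.9 = 0.834.

0.834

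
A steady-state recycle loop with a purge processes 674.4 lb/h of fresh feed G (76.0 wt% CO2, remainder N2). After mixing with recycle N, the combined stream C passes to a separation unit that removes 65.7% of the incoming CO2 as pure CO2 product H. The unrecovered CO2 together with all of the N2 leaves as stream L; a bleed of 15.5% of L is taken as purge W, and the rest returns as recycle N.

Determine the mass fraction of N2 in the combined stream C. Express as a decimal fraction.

0.591

N2 enters only via G and leaves only via the purge: 674.4×0.240 = 0.155×(N2 in L), and the separation unit passes all N2, so N2 in C = N2 in L = 1044.2 lb/h.
CO2 in C: m_A = 674.4×0.760 + (1−0.155)·(1−0.657)·m_A, so m_A = 512.54/0.7102 = 721.73 lb/h.
C = 721.73 + 1044.2 = 1766 lb/h.
N2 fraction in C = 1044.2/1766 = 0.591.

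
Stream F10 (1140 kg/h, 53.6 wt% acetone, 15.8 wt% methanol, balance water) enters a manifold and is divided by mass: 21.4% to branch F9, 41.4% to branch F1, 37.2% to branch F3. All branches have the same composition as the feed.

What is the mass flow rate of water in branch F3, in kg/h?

129.8 kg/h

Branch F3 total = 0.372×1140 = 424.08 kg/h.
water in F3 = 0.306×424.08 = 129.77 kg/h.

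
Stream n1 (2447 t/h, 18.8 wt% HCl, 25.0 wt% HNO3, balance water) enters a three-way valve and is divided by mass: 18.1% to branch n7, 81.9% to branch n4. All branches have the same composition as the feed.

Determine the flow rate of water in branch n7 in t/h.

Branch n7 total = 0.181×2447 = 442.91 t/h.
water in n7 = 0.562×442.91 = 248.91 t/h.

248.9 t/h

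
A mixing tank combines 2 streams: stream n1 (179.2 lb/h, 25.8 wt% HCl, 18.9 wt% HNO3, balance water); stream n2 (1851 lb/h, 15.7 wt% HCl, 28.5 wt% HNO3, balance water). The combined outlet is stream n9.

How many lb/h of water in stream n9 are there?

water out = water in = 179.2×0.553 + 1851×0.558 = 1132 lb/h.

1132 lb/h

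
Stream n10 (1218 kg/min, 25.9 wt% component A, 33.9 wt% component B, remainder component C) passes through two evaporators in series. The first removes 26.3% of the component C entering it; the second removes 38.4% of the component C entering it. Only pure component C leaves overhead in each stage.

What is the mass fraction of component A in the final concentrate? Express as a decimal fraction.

component C in feed = 1218×0.402 = 489.64 kg/min.
After stage 1: component C left = (1−0.263)×489.64 = 360.86; stream total = 1089.2 kg/min.
After stage 2: component C left = (1−0.384)×360.86 = 222.29; final concentrate = 950.65 kg/min.
component A fraction = 315.46/950.65 = 0.332.

0.332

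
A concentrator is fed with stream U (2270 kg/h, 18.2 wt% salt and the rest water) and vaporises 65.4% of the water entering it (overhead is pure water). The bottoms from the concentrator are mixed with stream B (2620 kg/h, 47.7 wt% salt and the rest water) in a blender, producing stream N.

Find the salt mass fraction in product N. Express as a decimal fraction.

0.452

Vapour removed = 0.654×0.818×2270 = 1214.4 kg/h; concentrate = 1055.6 kg/h.
salt reaching the mixer = 413.14 (from concentrate) + 2620×0.477 = 1662.9 kg/h.
Product flow = 1055.6 + 2620 = 3675.6 kg/h; salt fraction = 0.452.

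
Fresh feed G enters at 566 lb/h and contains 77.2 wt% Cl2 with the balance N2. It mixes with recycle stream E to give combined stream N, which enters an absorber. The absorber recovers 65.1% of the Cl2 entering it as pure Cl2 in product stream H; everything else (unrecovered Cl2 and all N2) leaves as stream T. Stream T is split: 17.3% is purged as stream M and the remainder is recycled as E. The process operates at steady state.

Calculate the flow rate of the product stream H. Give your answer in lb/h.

399.9 lb/h

Cl2 in N: m_A = 566×0.772 + (1−0.173)·(1−0.651)·m_A, so m_A = 436.95/0.7114 = 614.23 lb/h.
Product H = 0.651×614.23 = 399.87 lb/h.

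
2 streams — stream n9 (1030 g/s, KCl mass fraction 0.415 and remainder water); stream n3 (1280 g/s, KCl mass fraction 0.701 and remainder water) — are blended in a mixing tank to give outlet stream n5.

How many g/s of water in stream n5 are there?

water out = water in = 1030×0.585 + 1280×0.299 = 985.27 g/s.

985.3 g/s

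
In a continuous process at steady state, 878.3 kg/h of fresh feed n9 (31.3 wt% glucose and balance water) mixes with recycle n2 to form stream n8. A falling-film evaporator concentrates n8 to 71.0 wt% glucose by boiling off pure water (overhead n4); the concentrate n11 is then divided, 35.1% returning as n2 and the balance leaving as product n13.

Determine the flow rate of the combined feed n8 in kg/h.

Overall glucose balance (none leaves overhead): glucose in fresh feed = glucose in product, i.e. 878.3×0.313 = (1−0.351)·n11·0.710.
n11 = 274.91/(0.710×0.649) = 596.6 kg/h.
Recycle n2 = 0.351×596.6 = 209.41 kg/h.
Combined feed n8 = 878.3 + 209.41 = 1087.7 kg/h.

1088 kg/h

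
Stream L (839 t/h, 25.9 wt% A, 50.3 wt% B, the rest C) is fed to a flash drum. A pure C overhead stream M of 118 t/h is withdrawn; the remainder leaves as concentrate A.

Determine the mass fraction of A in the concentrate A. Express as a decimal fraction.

A is not removed: 839×0.259 = 217.3 t/h of A enters A.
Concentrate = 839 − 118 = 721 t/h.
Mass fraction = 217.3/721 = 0.301.

0.301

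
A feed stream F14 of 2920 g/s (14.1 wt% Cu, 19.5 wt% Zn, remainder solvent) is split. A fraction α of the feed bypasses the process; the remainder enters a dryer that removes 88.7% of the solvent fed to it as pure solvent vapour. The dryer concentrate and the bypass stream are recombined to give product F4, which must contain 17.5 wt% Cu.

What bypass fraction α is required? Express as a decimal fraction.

All 2920×0.141 = 411.72 g/s of Cu reaches F4, so F4 = 411.72/0.175 = 2352.7 g/s and vapour = 567.31 g/s.
The evaporator receives (1−α)·2920 of feed at 0.664 solvent and removes 0.887 of that solvent:
0.887×0.664×(1−α)×2920 = 567.31
(1−α) = 567.31/1719.8 = 0.3299;  α = 0.6701.

0.670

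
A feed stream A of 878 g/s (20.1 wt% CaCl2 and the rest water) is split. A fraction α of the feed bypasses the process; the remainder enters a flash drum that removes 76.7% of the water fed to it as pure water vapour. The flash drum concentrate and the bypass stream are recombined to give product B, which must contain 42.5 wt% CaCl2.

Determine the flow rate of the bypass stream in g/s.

122.9 g/s

All 878×0.201 = 176.48 g/s of CaCl2 reaches B, so B = 176.48/0.425 = 415.24 g/s and vapour = 462.76 g/s.
The evaporator receives (1−α)·878 of feed at 0.799 water and removes 0.767 of that water:
0.767×0.799×(1−α)×878 = 462.76
(1−α) = 462.76/538.07 = 0.8600;  α = 0.1400.
Bypass flow = 0.1400×878 = 122.89 g/s.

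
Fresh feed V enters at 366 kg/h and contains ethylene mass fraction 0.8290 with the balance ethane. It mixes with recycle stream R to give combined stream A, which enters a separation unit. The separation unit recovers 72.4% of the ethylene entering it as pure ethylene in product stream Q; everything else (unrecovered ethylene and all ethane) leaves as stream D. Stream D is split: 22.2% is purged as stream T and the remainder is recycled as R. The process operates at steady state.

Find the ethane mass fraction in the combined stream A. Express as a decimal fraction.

ethane enters only via V and leaves only via the purge: 366×0.171 = 0.222×(ethane in D), and the separation unit passes all ethane, so ethane in A = ethane in D = 281.92 kg/h.
ethylene in A: m_A = 366×0.829 + (1−0.222)·(1−0.724)·m_A, so m_A = 303.41/0.7853 = 386.38 kg/h.
A = 386.38 + 281.92 = 668.3 kg/h.
ethane fraction in A = 281.92/668.3 = 0.4218.

0.4218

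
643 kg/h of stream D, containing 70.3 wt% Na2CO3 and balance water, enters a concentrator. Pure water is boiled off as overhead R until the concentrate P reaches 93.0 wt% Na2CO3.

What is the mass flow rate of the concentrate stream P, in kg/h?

486.1 kg/h

Na2CO3 is conserved: 643×0.703 = 452.03 kg/h all reports to the concentrate.
Concentrate = 452.03/(target fraction) = 486.05 kg/h.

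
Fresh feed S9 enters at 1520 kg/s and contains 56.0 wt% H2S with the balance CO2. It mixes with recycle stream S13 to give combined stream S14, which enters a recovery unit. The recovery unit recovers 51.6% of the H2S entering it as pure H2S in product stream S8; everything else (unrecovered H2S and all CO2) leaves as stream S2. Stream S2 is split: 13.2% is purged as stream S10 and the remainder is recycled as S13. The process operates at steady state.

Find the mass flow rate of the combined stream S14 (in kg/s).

6535 kg/s

CO2 enters only via S9 and leaves only via the purge: 1520×0.440 = 0.132×(CO2 in S2), and the recovery unit passes all CO2, so CO2 in S14 = CO2 in S2 = 5066.7 kg/s.
H2S in S14: m_A = 1520×0.560 + (1−0.132)·(1−0.516)·m_A, so m_A = 851.2/0.5799 = 1467.9 kg/s.
S14 = 1467.9 + 5066.7 = 6534.5 kg/s.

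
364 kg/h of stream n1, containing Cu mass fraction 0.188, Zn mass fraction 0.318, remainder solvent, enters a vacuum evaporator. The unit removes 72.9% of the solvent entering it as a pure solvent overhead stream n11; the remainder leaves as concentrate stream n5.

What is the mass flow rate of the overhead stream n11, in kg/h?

solvent entering = 364×0.494 = 179.82 kg/h; overhead removed = 0.729×179.82 = 131.09 kg/h.

131.1 kg/h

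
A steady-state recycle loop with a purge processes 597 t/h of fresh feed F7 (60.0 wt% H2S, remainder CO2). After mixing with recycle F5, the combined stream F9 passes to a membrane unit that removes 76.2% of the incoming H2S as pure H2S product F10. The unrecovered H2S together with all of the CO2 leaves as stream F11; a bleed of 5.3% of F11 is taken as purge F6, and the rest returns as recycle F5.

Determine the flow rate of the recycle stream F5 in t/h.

CO2 enters only via F7 and leaves only via the purge: 597×0.400 = 0.053×(CO2 in F11), and the membrane unit passes all CO2, so CO2 in F9 = CO2 in F11 = 4505.7 t/h.
H2S in F9: m_A = 597×0.600 + (1−0.053)·(1−0.762)·m_A, so m_A = 358.2/0.7746 = 462.42 t/h.
F11 = (1−0.762)×462.42 + 4505.7 = 4615.7 t/h.
Recycle F5 = (1−0.053)×4615.7 = 4371.1 t/h.

4371 t/h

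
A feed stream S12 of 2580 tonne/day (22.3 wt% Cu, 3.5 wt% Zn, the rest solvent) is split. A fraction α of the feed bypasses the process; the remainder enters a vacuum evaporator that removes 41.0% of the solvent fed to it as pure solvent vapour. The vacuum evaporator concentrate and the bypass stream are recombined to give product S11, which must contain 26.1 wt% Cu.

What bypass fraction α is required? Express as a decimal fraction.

0.521

All 2580×0.223 = 575.34 tonne/day of Cu reaches S11, so S11 = 575.34/0.261 = 2204.4 tonne/day and vapour = 375.63 tonne/day.
The evaporator receives (1−α)·2580 of feed at 0.742 solvent and removes 0.410 of that solvent:
0.410×0.742×(1−α)×2580 = 375.63
(1−α) = 375.63/784.89 = 0.4786;  α = 0.5214.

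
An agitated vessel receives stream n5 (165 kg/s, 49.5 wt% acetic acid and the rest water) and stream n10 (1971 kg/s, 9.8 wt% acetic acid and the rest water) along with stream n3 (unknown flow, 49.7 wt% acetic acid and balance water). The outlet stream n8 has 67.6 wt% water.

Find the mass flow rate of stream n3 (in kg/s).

Let n3 be the unknown flow. Total out = 2136 + n3.
water balance: 1861.2 + 0.503·n3 = 0.676·(2136 + n3)
(0.503 − 0.676)·n3 = 0.676×2136 − 1861.2 = -417.23
n3 = -417.23 / -0.173 = 2411.7 kg/s

2412 kg/s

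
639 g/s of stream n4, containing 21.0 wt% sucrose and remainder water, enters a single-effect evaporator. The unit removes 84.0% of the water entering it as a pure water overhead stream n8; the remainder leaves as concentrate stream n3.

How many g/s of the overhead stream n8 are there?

424 g/s

water entering = 639×0.790 = 504.81 g/s; overhead removed = 0.840×504.81 = 424.04 g/s.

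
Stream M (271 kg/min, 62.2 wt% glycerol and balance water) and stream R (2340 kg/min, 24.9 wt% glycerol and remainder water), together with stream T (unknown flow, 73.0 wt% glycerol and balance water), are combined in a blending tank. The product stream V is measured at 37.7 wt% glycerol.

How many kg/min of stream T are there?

660.4 kg/min

Let T be the unknown flow. Total out = 2611 + T.
glycerol balance: 751.22 + 0.730·T = 0.377·(2611 + T)
(0.730 − 0.377)·T = 0.377×2611 − 751.22 = 233.12
T = 233.12 / 0.353 = 660.41 kg/min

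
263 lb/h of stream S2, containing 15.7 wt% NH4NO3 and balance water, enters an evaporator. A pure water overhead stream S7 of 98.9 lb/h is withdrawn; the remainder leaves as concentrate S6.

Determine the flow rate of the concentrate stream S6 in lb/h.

164.1 lb/h

Concentrate = 263 − 98.9 = 164.1 lb/h.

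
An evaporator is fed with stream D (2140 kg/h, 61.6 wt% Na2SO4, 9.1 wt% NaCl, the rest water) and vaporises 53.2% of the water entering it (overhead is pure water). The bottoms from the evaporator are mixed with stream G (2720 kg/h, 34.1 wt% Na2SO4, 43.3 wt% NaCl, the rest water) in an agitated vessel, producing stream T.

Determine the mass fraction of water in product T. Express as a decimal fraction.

Vapour removed = 0.532×0.293×2140 = 333.57 kg/h; concentrate = 1806.4 kg/h.
water reaching the mixer = 293.45 (from concentrate) + 2720×0.226 = 908.17 kg/h.
Product flow = 1806.4 + 2720 = 4526.4 kg/h; water fraction = 0.201.

0.201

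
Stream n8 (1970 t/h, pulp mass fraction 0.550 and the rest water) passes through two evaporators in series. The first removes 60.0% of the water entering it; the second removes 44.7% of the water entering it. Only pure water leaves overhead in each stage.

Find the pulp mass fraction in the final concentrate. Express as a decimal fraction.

water in feed = 1970×0.450 = 886.5 t/h.
After stage 1: water left = (1−0.600)×886.5 = 354.6; stream total = 1438.1 t/h.
After stage 2: water left = (1−0.447)×354.6 = 196.09; final concentrate = 1279.6 t/h.
pulp fraction = 1083.5/1279.6 = 0.847.

0.847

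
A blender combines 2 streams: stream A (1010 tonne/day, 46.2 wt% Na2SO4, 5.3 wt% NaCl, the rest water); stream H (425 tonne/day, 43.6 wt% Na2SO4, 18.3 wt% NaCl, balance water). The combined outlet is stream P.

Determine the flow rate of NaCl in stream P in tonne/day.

NaCl out = NaCl in = 1010×0.053 + 425×0.183 = 131.31 tonne/day.

131.3 tonne/day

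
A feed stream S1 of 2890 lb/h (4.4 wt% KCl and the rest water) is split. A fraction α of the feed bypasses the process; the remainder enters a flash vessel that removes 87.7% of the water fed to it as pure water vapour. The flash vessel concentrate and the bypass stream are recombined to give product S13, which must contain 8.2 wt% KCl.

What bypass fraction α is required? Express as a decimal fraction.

All 2890×0.044 = 127.16 lb/h of KCl reaches S13, so S13 = 127.16/0.082 = 1550.7 lb/h and vapour = 1339.3 lb/h.
The evaporator receives (1−α)·2890 of feed at 0.956 water and removes 0.877 of that water:
0.877×0.956×(1−α)×2890 = 1339.3
(1−α) = 1339.3/2423 = 0.5527;  α = 0.4473.

0.447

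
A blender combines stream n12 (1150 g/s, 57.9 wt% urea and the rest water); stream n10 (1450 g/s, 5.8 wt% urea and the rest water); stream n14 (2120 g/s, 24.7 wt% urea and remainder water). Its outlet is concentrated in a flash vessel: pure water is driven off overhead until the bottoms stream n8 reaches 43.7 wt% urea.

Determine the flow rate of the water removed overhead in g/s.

1806 g/s

urea entering = 1150×0.579 + 1450×0.058 + 2120×0.247 = 1273.6 g/s.
All urea reports to n8, so n8 = 1273.6/0.437 = 2914.4 g/s.
Total feed = 4720 g/s; overhead = 4720 − 2914.4 = 1805.6 g/s.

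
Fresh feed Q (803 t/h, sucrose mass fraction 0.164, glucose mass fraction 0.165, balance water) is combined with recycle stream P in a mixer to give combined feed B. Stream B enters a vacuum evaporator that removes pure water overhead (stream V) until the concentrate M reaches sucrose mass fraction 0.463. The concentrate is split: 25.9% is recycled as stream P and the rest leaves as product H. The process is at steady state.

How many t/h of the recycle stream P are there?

Overall sucrose balance (none leaves overhead): sucrose in fresh feed = sucrose in product, i.e. 803×0.164 = (1−0.259)·M·0.463.
M = 131.69/(0.463×0.741) = 383.85 t/h.
Recycle P = 0.259×383.85 = 99.417 t/h.

99.42 t/h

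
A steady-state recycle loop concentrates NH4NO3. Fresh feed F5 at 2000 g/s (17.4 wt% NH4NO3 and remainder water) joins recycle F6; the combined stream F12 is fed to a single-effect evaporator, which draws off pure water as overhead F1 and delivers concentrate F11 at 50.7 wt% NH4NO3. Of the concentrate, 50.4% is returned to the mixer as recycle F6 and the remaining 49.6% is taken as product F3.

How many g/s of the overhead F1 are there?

1314 g/s

Overall NH4NO3 balance (none leaves overhead): NH4NO3 in fresh feed = NH4NO3 in product, i.e. 2000×0.174 = (1−0.504)·F11·0.507.
F11 = 348/(0.507×0.496) = 1383.9 g/s.
Recycle F6 = 0.504×1383.9 = 697.46 g/s.
Combined feed F12 = 2000 + 697.46 = 2697.5 g/s.
Overhead F1 = F12 − F11 = 2697.5 − 1383.9 = 1313.6 g/s.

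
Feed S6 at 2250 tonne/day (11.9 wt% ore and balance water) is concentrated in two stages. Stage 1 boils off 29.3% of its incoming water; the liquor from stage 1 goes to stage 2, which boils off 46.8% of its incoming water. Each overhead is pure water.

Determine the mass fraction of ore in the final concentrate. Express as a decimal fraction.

water in feed = 2250×0.881 = 1982.2 tonne/day.
After stage 1: water left = (1−0.293)×1982.2 = 1401.5; stream total = 1669.2 tonne/day.
After stage 2: water left = (1−0.468)×1401.5 = 745.57; final concentrate = 1013.3 tonne/day.
ore fraction = 267.75/1013.3 = 0.2642.

0.2642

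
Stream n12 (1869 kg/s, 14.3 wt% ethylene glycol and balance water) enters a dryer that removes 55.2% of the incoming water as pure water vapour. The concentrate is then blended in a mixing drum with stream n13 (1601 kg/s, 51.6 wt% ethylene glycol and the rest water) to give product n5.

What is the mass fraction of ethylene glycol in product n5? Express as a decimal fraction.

Vapour removed = 0.552×0.857×1869 = 884.16 kg/s; concentrate = 984.84 kg/s.
ethylene glycol reaching the mixer = 267.27 (from concentrate) + 1601×0.516 = 1093.4 kg/s.
Product flow = 984.84 + 1601 = 2585.8 kg/s; ethylene glycol fraction = 0.4228.

0.4228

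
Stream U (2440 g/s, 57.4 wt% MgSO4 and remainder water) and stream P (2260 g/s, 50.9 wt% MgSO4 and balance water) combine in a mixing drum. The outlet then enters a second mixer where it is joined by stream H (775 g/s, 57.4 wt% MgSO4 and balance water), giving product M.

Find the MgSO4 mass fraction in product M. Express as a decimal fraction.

Overall, product flow = 5475 g/s.
MgSO4 in = 2440×0.574 + 2260×0.509 + 775×0.574 = 2995.8 g/s.
MgSO4 fraction in M = 0.547.

0.547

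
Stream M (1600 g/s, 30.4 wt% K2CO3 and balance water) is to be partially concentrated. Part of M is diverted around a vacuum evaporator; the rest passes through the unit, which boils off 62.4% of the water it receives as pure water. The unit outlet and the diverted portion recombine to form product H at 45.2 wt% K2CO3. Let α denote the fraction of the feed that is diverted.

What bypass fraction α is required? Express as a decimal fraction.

0.246

All 1600×0.304 = 486.4 g/s of K2CO3 reaches H, so H = 486.4/0.452 = 1076.1 g/s and vapour = 523.89 g/s.
The evaporator receives (1−α)·1600 of feed at 0.696 water and removes 0.624 of that water:
0.624×0.696×(1−α)×1600 = 523.89
(1−α) = 523.89/694.89 = 0.7539;  α = 0.2461.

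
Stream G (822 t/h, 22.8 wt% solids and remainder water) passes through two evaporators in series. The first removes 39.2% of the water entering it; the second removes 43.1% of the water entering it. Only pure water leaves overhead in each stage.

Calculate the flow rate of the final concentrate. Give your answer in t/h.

water in feed = 822×0.772 = 634.58 t/h.
After stage 1: water left = (1−0.392)×634.58 = 385.83; stream total = 573.24 t/h.
After stage 2: water left = (1−0.431)×385.83 = 219.54; final concentrate = 406.95 t/h.

407 t/h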